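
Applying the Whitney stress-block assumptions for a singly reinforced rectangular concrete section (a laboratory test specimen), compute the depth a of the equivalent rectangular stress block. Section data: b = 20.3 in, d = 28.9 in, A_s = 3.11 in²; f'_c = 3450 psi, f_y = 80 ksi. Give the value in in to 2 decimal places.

a ≈ 4.18 in

T = A_s f_y = 3.11 × 80 = 248.8 kips.
a = T/(0.85 f'_c b) = 248.8/(0.85 × 3.45 × 20.3) = 4.18 in.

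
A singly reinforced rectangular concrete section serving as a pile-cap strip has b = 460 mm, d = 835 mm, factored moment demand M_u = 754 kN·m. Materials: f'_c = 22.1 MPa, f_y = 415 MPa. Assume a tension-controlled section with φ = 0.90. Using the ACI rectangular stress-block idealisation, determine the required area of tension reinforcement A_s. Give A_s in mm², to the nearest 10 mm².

A_s ≈ 2610 mm²

M_n = M_u/φ = 754/0.90 = 837.778 kN·m.
With M_n = 0.85 f'_c a b (d − a/2), solve the quadratic for a:
a = d − √(d² − 2M_n/(0.85 f'_c b)) = 835 − √(835² − 2 × 837.778×10⁶/(0.85 × 22.1 × 460)) = 125.55 mm.
A_s = 0.85 f'_c a b / f_y = 0.85 × 22.1 × 125.55 × 460 / 415 = 2614.2 mm².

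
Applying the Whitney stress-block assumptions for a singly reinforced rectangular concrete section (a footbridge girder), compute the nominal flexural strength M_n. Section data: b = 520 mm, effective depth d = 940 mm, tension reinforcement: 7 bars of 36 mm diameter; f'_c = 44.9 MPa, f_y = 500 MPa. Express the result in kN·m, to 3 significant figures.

M_n ≈ 3030 kN·m

A_s = 7 × 1018 = 7126 mm².
T = A_s f_y = 7126 × 500 = 3563000 N = 3563 kN.
From C = T: a = T/(0.85 f'_c b) = 3563000/(0.85 × 44.9 × 520) = 179.53 mm.
M_n = T(d − a/2) = 3563 kN × (940 − 89.765) mm = 3029.39 kN·m.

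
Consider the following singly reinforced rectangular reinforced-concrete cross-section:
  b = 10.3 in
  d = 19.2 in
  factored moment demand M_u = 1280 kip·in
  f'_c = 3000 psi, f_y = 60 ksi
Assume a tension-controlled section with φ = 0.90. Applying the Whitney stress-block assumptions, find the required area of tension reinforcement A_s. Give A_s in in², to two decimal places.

A_s ≈ 1.34 in²

M_n = M_u/φ = 1280/0.90 = 1422.22 kip·in.
From M_n = 0.85 f'_c a b (d − a/2):
a = d − √(d² − 2M_n/(0.85 f'_c b)) = 19.2 − √(19.2² − 2 × 1422.22/(0.85 × 3 × 10.3)) = 3.065 in.
A_s = 0.85 f'_c a b / f_y = 0.85 × 3 × 3.065 × 10.3 / 60 = 1.342 in².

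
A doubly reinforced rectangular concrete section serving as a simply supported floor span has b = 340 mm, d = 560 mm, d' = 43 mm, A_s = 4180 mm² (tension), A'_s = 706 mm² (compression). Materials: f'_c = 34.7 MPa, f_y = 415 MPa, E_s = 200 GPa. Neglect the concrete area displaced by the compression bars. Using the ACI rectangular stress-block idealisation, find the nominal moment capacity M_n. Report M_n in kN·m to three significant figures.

Assume both tension and compression steel yield.
Net tension couple steel: A_s − A'_s = 3474 mm².
a = (A_s − A'_s) f_y / (0.85 f'_c b) = 1441710/(0.85 × 34.7 × 340) = 143.76 mm.
c = a/β₁ = 143.76/0.802 = 179.25 mm; ε'_s = 0.003(c − d')/c = 0.0023 ≥ f_y/E_s = 0.0021, so compression steel does yield.
M_n = (A_s − A'_s) f_y (d − a/2) + A'_s f_y (d − d') = [1441710 × (560 − 71.88) + 292990 × (560 − 43)] × 10⁻⁶ = 703.73 + 151.48 = 855.21 kN·m.

M_n ≈ 855 kN·m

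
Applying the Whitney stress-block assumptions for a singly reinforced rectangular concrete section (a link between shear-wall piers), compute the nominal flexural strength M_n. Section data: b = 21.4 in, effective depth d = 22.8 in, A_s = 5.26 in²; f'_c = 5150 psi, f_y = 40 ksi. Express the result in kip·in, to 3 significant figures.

M_n ≈ 4560 kip·in

T = A_s f_y = 5.26 × 40 = 210.4 kips.
a = T/(0.85 f'_c b) = 210.4/(0.85 × 5.15 × 21.4) = 2.246 in.
M_n = T(d − a/2) = 210.4 × (22.8 − 1.123) = 4560.8 kip·in.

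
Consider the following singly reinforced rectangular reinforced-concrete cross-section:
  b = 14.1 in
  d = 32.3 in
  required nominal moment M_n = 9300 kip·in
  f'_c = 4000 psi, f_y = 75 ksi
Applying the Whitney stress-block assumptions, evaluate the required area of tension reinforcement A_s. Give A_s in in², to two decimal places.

A_s ≈ 4.28 in²

From M_n = 0.85 f'_c a b (d − a/2):
a = d − √(d² − 2M_n/(0.85 f'_c b)) = 32.3 − √(32.3² − 2 × 9300/(0.85 × 4 × 14.1)) = 6.701 in.
A_s = 0.85 f'_c a b / f_y = 0.85 × 4 × 6.701 × 14.1 / 75 = 4.283 in².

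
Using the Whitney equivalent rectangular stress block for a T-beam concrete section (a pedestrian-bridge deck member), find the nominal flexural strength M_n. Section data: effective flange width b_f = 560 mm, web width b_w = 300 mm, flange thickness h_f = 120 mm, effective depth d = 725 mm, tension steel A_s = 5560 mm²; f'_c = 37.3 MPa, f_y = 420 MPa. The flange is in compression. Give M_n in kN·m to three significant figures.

M_n ≈ 1540 kN·m

Tension: T = A_s f_y = 5560 × 420 = 2335200 N.
Try a within the flange: a = T/(0.85 f'_c b_f) = 2335200/(0.85 × 37.3 × 560) = 131.52 mm.
a = 131.52 > h_f = 120 mm: the block extends into the web. Split into flange-overhang and web parts.
C_f = 0.85 f'_c (b_f − b_w) h_f = 0.85 × 37.3 × (560 − 300) × 120 = 989196 N.
Remaining web compression depth: a_w = (T − C_f)/(0.85 f'_c b_w) = (2335200 − 989196)/(0.85 × 37.3 × 300) = 141.51 mm.
M_n = C_f(d − h_f/2) + (T − C_f)(d − a_w/2) = 989196 × (725 − 60) + 1346004 × (725 − 70.755) = 657.82 + 880.62 = 1538.44 × 10⁶ N·mm.
M_n = 1538.44 kN·m.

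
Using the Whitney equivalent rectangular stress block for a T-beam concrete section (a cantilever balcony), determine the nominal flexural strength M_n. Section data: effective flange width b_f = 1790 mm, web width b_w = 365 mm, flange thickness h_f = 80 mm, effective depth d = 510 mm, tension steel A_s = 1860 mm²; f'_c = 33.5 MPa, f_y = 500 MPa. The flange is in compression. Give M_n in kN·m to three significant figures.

M_n ≈ 466 kN·m

Tension: T = A_s f_y = 1860 × 500 = 930000 N.
Try a within the flange: a = T/(0.85 f'_c b_f) = 930000/(0.85 × 33.5 × 1790) = 18.25 mm.
Since a = 18.25 ≤ h_f = 80 mm, the stress block lies entirely in the flange; analyse as a rectangular beam of width b_f.
M_n = T(d − a/2) = 930000 × (510 − 9.125) = 465.81 × 10⁶ N·mm.
M_n = 465.81 kN·m.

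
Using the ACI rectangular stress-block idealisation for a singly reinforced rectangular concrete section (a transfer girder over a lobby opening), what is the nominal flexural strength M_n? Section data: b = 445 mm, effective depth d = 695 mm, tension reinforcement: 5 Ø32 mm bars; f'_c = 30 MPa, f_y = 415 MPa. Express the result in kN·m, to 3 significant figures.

A_s = 5 × 804 = 4020 mm².
T = A_s f_y = 4020 × 415 = 1668300 N = 1668.3 kN.
From C = T: a = T/(0.85 f'_c b) = 1668300/(0.85 × 30 × 445) = 147.02 mm.
M_n = T(d − a/2) = 1668.3 kN × (695 − 73.51) mm = 1036.83 kN·m.

M_n ≈ 1040 kN·m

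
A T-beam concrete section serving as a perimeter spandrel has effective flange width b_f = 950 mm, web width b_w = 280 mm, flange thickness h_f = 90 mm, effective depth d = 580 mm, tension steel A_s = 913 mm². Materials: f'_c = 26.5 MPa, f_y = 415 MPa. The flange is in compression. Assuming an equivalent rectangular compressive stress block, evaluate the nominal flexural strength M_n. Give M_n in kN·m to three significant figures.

Tension: T = A_s f_y = 913 × 415 = 378895 N.
Try a within the flange: a = T/(0.85 f'_c b_f) = 378895/(0.85 × 26.5 × 950) = 17.71 mm.
Since a = 17.71 ≤ h_f = 90 mm, the stress block lies entirely in the flange; analyse as a rectangular beam of width b_f.
M_n = T(d − a/2) = 378895 × (580 − 8.855) = 216.40 × 10⁶ N·mm.
M_n = 216.40 kN·m.

M_n ≈ 216 kN·m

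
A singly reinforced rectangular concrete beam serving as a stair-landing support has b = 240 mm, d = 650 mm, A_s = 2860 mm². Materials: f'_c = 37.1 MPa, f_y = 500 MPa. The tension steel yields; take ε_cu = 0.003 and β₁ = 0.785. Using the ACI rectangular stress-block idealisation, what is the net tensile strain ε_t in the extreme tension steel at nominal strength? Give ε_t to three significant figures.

ε_t ≈ 0.00510

a = A_s f_y/(0.85 f'_c b) = 188.94 mm.
β₁ = 0.785, so c = a/β₁ = 188.94/0.785 = 240.69 mm.
From the linear strain diagram with ε_cu = 0.003: ε_t = 0.003 (d − c)/c = 0.003 × (650 − 240.69)/240.69 = 0.00510.
Since ε_t ≥ 0.005, the section is tension-controlled.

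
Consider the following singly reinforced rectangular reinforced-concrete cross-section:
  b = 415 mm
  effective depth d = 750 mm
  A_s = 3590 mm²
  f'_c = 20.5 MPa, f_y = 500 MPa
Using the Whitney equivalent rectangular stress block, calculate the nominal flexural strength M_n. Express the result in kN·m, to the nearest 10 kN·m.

M_n ≈ 1120 kN·m

T = A_s f_y = 3590 × 500 = 1795000 N = 1795 kN.
From C = T: a = T/(0.85 f'_c b) = 1795000/(0.85 × 20.5 × 415) = 248.22 mm.
M_n = T(d − a/2) = 1795 kN × (750 − 124.11) mm = 1123.47 kN·m.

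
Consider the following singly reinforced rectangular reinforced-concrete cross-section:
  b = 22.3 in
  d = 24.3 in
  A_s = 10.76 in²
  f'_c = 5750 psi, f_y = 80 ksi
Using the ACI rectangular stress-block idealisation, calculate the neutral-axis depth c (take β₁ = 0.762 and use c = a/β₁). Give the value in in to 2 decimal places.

T = A_s f_y = 10.76 × 80 = 860.8 kips.
a = T/(0.85 f'_c b) = 860.8/(0.85 × 5.75 × 22.3) = 7.8979 in.
With β₁ = 0.762, c = a/β₁ = 7.8979/0.762 = 10.36 in.

c ≈ 10.36 in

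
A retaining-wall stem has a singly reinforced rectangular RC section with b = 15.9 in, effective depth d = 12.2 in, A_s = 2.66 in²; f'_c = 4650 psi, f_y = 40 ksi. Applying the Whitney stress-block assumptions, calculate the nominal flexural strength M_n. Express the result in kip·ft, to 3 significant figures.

M_n ≈ 101 kip·ft

T = A_s f_y = 2.66 × 40 = 106.4 kips.
a = T/(0.85 f'_c b) = 106.4/(0.85 × 4.65 × 15.9) = 1.693 in.
M_n = T(d − a/2) = 106.4 × (12.2 − 0.8465) = 1208.0 kip·in = 1208.0/12 = 100.67 kip·ft.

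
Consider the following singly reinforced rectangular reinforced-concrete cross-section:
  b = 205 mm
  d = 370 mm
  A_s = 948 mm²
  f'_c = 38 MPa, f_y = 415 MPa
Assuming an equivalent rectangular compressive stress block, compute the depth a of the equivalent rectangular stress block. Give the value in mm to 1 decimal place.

a ≈ 59.4 mm

T = A_s f_y = 948 × 415 = 393420 N = 393.42 kN.
Setting C = 0.85 f'_c a b equal to T: a = 393420/(0.85 × 38 × 205) = 59.4 mm.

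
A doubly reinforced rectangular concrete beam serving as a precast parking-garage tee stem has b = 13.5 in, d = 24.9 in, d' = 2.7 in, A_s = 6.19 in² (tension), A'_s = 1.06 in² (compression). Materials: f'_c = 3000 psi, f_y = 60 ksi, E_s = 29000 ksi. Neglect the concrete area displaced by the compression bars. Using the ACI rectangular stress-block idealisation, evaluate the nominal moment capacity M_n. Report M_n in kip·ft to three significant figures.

M_n ≈ 642 kip·ft

Assume both steels yield.
a = (A_s − A'_s) f_y/(0.85 f'_c b) = (6.19 − 1.06) × 60/(0.85 × 3 × 13.5) = 8.941 in.
c = a/β₁ = 8.941/0.85 = 10.519 in; ε'_s = 0.003(c − d')/c = 0.0022 ≥ ε_y = 0.0021, so the compression steel yields.
M_n = (A_s − A'_s) f_y (d − a/2) + A'_s f_y (d − d') = 307.8 × (24.9 − 4.4705) + 63.6 × (24.9 − 2.7) = 6288.2 + 1411.9 = 7700.1 kip·in = 7700.1/12 = 641.68 kip·ft.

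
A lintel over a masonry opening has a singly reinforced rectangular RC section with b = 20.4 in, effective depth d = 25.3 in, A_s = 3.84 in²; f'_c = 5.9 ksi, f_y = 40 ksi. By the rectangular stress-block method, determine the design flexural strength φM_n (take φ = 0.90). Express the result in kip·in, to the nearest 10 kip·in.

φM_n ≈ 3390 kip·in

T = A_s f_y = 3.84 × 40 = 153.6 kips.
a = T/(0.85 f'_c b) = 153.6/(0.85 × 5.9 × 20.4) = 1.501 in.
M_n = T(d − a/2) = 153.6 × (25.3 − 0.7505) = 3770.8 kip·in.
φM_n = 0.90 × 3770.8 = 3393.7 kip·in.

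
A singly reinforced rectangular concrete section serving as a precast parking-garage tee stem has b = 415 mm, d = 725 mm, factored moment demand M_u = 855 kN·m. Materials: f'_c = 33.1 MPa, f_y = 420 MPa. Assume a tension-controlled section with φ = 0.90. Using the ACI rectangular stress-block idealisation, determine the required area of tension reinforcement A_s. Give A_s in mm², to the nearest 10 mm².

M_n = M_u/φ = 855/0.90 = 950 kN·m.
With M_n = 0.85 f'_c a b (d − a/2), solve the quadratic for a:
a = d − √(d² − 2M_n/(0.85 f'_c b)) = 725 − √(725² − 2 × 950×10⁶/(0.85 × 33.1 × 415)) = 122.59 mm.
A_s = 0.85 f'_c a b / f_y = 0.85 × 33.1 × 122.59 × 415 / 420 = 3408.0 mm².

A_s ≈ 3410 mm²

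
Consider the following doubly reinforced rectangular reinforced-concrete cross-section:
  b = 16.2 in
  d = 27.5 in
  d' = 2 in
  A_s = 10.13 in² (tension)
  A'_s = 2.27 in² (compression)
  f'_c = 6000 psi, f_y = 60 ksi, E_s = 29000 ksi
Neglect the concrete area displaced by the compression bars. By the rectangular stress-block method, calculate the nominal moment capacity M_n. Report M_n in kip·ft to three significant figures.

M_n ≈ 1260 kip·ft

Assume both steels yield.
a = (A_s − A'_s) f_y/(0.85 f'_c b) = (10.13 − 2.27) × 60/(0.85 × 6 × 16.2) = 5.708 in.
c = a/β₁ = 5.708/0.75 = 7.611 in; ε'_s = 0.003(c − d')/c = 0.0022 ≥ ε_y = 0.0021, so the compression steel yields.
M_n = (A_s − A'_s) f_y (d − a/2) + A'_s f_y (d − d') = 471.6 × (27.5 − 2.854) + 136.2 × (27.5 − 2) = 11623.1 + 3473.1 = 15096.2 kip·in = 15096.2/12 = 1258.02 kip·ft.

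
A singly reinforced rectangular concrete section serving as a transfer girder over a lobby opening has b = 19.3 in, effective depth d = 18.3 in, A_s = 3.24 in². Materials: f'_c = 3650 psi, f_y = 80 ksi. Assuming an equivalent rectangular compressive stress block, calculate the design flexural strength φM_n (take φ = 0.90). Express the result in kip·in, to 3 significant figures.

φM_n ≈ 3760 kip·in

T = A_s f_y = 3.24 × 80 = 259.2 kips.
a = T/(0.85 f'_c b) = 259.2/(0.85 × 3.65 × 19.3) = 4.329 in.
M_n = T(d − a/2) = 259.2 × (18.3 − 2.1645) = 4182.3 kip·in.
φM_n = 0.90 × 4182.3 = 3764.1 kip·in.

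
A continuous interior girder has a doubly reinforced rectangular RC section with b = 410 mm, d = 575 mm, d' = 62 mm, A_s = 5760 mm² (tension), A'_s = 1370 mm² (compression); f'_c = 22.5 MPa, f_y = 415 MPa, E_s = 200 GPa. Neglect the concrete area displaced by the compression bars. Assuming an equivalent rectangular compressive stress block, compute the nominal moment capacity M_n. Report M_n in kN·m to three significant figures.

M_n ≈ 1130 kN·m

Assume both tension and compression steel yield.
Net tension couple steel: A_s − A'_s = 4390 mm².
a = (A_s − A'_s) f_y / (0.85 f'_c b) = 1821850/(0.85 × 22.5 × 410) = 232.34 mm.
c = a/β₁ = 232.34/0.85 = 273.34 mm; ε'_s = 0.003(c − d')/c = 0.0023 ≥ f_y/E_s = 0.0021, so compression steel does yield.
M_n = (A_s − A'_s) f_y (d − a/2) + A'_s f_y (d − d') = [1821850 × (575 − 116.17) + 568550 × (575 − 62)] × 10⁻⁶ = 835.92 + 291.67 = 1127.59 kN·m.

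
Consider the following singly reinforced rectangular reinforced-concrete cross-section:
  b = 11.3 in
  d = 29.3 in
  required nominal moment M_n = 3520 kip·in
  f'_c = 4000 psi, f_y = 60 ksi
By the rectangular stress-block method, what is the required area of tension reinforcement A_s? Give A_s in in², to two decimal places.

A_s ≈ 2.12 in²

From M_n = 0.85 f'_c a b (d − a/2):
a = d − √(d² − 2M_n/(0.85 f'_c b)) = 29.3 − √(29.3² − 2 × 3520/(0.85 × 4 × 11.3)) = 3.314 in.
A_s = 0.85 f'_c a b / f_y = 0.85 × 4 × 3.314 × 11.3 / 60 = 2.122 in².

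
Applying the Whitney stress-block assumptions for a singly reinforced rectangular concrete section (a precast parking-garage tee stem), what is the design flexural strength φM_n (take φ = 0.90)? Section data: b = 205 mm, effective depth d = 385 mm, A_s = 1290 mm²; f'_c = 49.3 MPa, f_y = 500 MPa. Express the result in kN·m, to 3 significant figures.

φM_n ≈ 202 kN·m

T = A_s f_y = 1290 × 500 = 645000 N = 645 kN.
From C = T: a = T/(0.85 f'_c b) = 645000/(0.85 × 49.3 × 205) = 75.08 mm.
M_n = T(d − a/2) = 645 kN × (385 − 37.54) mm = 224.11 kN·m.
φM_n = 0.90 × 224.11 = 201.70 kN·m.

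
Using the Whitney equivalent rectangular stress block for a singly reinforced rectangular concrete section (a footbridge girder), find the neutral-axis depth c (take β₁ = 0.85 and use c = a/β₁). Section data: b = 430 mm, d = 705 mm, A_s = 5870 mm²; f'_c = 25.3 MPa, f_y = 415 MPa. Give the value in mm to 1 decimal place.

T = A_s f_y = 5870 × 415 = 2436050 N = 2436.05 kN.
Setting C = 0.85 f'_c a b equal to T: a = 2436050/(0.85 × 25.3 × 430) = 263.438 mm.
With β₁ = 0.85, c = a/β₁ = 263.438/0.85 = 309.9 mm.

c ≈ 309.9 mm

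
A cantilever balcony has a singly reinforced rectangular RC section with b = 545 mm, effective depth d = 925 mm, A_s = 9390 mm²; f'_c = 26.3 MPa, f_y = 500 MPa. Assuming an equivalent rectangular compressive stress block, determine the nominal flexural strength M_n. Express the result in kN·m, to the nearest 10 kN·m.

T = A_s f_y = 9390 × 500 = 4695000 N = 4695 kN.
From C = T: a = T/(0.85 f'_c b) = 4695000/(0.85 × 26.3 × 545) = 385.36 mm.
M_n = T(d − a/2) = 4695 kN × (925 − 192.68) mm = 3438.24 kN·m.

M_n ≈ 3440 kN·m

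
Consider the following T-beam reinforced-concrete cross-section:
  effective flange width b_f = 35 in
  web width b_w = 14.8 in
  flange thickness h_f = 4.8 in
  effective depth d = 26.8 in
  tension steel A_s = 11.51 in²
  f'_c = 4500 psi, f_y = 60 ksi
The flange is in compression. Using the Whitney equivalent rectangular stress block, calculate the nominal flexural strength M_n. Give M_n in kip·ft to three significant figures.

Tension: T = A_s f_y = 11.51 × 60 = 690.6 kips.
Try a within the flange: a = T/(0.85 f'_c b_f) = 690.6/(0.85 × 4.5 × 35) = 5.159 in.
a = 5.159 > h_f = 4.8 in: the block extends into the web. Split into flange-overhang and web parts.
C_f = 0.85 f'_c (b_f − b_w) h_f = 0.85 × 4.5 × (35 − 14.8) × 4.8 = 370.9 kips.
Remaining web compression depth: a_w = (T − C_f)/(0.85 f'_c b_w) = (690.6 − 370.9)/(0.85 × 4.5 × 14.8) = 5.647 in.
M_n = C_f(d − h_f/2) + (T − C_f)(d − a_w/2) = 370.9 × (26.8 − 2.4) + 319.7 × (26.8 − 2.8235) = 9050.0 + 7665.3 = 16715.3 kip·in.
M_n = 16715.3/12 = 1392.94 kip·ft.

M_n ≈ 1390 kip·ft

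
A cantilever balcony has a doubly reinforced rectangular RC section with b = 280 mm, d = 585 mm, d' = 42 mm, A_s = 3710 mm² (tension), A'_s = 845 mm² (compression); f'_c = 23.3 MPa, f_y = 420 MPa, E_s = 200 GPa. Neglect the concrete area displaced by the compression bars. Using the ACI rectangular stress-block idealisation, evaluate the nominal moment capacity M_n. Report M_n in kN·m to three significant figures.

Assume both tension and compression steel yield.
Net tension couple steel: A_s − A'_s = 2865 mm².
a = (A_s − A'_s) f_y / (0.85 f'_c b) = 1203300/(0.85 × 23.3 × 280) = 216.99 mm.
c = a/β₁ = 216.99/0.85 = 255.28 mm; ε'_s = 0.003(c − d')/c = 0.0025 ≥ f_y/E_s = 0.0021, so compression steel does yield.
M_n = (A_s − A'_s) f_y (d − a/2) + A'_s f_y (d − d') = [1203300 × (585 − 108.495) + 354900 × (585 − 42)] × 10⁻⁶ = 573.38 + 192.71 = 766.09 kN·m.

M_n ≈ 766 kN·m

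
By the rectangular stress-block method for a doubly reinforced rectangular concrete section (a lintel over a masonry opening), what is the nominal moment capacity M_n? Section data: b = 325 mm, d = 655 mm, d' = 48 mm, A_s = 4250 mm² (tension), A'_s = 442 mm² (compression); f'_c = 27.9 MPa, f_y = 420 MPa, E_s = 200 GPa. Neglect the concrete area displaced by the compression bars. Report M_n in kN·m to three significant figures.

Assume both tension and compression steel yield.
Net tension couple steel: A_s − A'_s = 3808 mm².
a = (A_s − A'_s) f_y / (0.85 f'_c b) = 1599360/(0.85 × 27.9 × 325) = 207.51 mm.
c = a/β₁ = 207.51/0.85 = 244.13 mm; ε'_s = 0.003(c − d')/c = 0.0024 ≥ f_y/E_s = 0.0021, so compression steel does yield.
M_n = (A_s − A'_s) f_y (d − a/2) + A'_s f_y (d − d') = [1599360 × (655 − 103.755) + 185640 × (655 − 48)] × 10⁻⁶ = 881.64 + 112.68 = 994.32 kN·m.

M_n ≈ 994 kN·m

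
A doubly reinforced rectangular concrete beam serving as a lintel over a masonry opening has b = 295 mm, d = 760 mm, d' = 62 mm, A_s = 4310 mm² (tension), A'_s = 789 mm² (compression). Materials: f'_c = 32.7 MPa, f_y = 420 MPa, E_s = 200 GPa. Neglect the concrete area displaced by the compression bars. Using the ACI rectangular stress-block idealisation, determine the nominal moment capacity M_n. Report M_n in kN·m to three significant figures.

M_n ≈ 1220 kN·m

Assume both tension and compression steel yield.
Net tension couple steel: A_s − A'_s = 3521 mm².
a = (A_s − A'_s) f_y / (0.85 f'_c b) = 1478820/(0.85 × 32.7 × 295) = 180.35 mm.
c = a/β₁ = 180.35/0.816 = 221.02 mm; ε'_s = 0.003(c − d')/c = 0.0022 ≥ f_y/E_s = 0.0021, so compression steel does yield.
M_n = (A_s − A'_s) f_y (d − a/2) + A'_s f_y (d − d') = [1478820 × (760 − 90.175) + 331380 × (760 − 62)] × 10⁻⁶ = 990.55 + 231.30 = 1221.85 kN·m.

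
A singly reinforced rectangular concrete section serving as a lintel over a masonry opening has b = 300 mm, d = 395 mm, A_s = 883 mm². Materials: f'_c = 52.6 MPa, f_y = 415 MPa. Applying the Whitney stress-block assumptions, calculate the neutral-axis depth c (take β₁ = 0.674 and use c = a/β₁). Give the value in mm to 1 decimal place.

c ≈ 40.5 mm

T = A_s f_y = 883 × 415 = 366445 N = 366.445 kN.
Setting C = 0.85 f'_c a b equal to T: a = 366445/(0.85 × 52.6 × 300) = 27.320 mm.
With β₁ = 0.674, c = a/β₁ = 27.320/0.674 = 40.5 mm.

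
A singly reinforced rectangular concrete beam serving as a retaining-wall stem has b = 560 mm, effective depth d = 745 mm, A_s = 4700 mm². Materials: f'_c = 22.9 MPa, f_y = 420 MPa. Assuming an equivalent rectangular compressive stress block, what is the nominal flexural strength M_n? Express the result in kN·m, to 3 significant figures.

M_n ≈ 1290 kN·m

T = A_s f_y = 4700 × 420 = 1974000 N = 1974 kN.
From C = T: a = T/(0.85 f'_c b) = 1974000/(0.85 × 22.9 × 560) = 181.09 mm.
M_n = T(d − a/2) = 1974 kN × (745 − 90.545) mm = 1291.89 kN·m.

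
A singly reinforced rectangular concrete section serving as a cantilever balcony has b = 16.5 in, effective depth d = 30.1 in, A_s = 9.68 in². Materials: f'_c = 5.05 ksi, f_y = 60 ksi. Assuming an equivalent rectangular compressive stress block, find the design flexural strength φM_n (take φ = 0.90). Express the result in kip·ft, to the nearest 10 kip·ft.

φM_n ≈ 1130 kip·ft

T = A_s f_y = 9.68 × 60 = 580.8 kips.
a = T/(0.85 f'_c b) = 580.8/(0.85 × 5.05 × 16.5) = 8.200 in.
M_n = T(d − a/2) = 580.8 × (30.1 − 4.1) = 15100.8 kip·in = 15100.8/12 = 1258.40 kip·ft.
φM_n = 0.90 × 1258.40 = 1132.56 kip·ft.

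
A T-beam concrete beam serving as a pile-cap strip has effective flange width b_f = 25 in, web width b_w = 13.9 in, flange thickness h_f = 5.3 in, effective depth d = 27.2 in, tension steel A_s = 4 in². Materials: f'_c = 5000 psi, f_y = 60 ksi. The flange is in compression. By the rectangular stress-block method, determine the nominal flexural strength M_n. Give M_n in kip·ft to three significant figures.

M_n ≈ 521 kip·ft

Tension: T = A_s f_y = 4 × 60 = 240 kips.
Try a within the flange: a = T/(0.85 f'_c b_f) = 240/(0.85 × 5 × 25) = 2.259 in.
Since a = 2.259 ≤ h_f = 5.3 in, the stress block lies entirely in the flange; analyse as a rectangular beam of width b_f.
M_n = T(d − a/2) = 240 × (27.2 − 1.1295) = 6256.9 kip·in.
M_n = 6256.9/12 = 521.41 kip·ft.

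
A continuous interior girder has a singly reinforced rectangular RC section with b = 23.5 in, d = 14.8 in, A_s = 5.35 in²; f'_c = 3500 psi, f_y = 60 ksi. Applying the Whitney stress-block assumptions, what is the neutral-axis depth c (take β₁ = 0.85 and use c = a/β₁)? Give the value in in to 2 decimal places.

c ≈ 5.40 in

T = A_s f_y = 5.35 × 60 = 321 kips.
a = T/(0.85 f'_c b) = 321/(0.85 × 3.5 × 23.5) = 4.5915 in.
With β₁ = 0.85, c = a/β₁ = 4.5915/0.85 = 5.40 in.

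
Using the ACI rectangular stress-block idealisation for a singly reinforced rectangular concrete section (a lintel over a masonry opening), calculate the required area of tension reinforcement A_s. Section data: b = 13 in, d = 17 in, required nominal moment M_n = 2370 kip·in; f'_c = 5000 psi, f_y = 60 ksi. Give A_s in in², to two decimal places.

From M_n = 0.85 f'_c a b (d − a/2):
a = d − √(d² − 2M_n/(0.85 f'_c b)) = 17 − √(17² − 2 × 2370/(0.85 × 5 × 13)) = 2.745 in.
A_s = 0.85 f'_c a b / f_y = 0.85 × 5 × 2.745 × 13 / 60 = 2.528 in².

A_s ≈ 2.53 in²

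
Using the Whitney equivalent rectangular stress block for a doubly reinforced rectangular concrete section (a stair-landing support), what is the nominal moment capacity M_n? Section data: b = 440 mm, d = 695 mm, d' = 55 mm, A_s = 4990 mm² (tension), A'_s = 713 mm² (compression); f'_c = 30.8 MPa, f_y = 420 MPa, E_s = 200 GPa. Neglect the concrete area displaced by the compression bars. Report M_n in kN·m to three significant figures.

Assume both tension and compression steel yield.
Net tension couple steel: A_s − A'_s = 4277 mm².
a = (A_s − A'_s) f_y / (0.85 f'_c b) = 1796340/(0.85 × 30.8 × 440) = 155.94 mm.
c = a/β₁ = 155.94/0.83 = 187.88 mm; ε'_s = 0.003(c − d')/c = 0.0021 ≥ f_y/E_s = 0.0021, so compression steel does yield.
M_n = (A_s − A'_s) f_y (d − a/2) + A'_s f_y (d − d') = [1796340 × (695 − 77.97) + 299460 × (695 − 55)] × 10⁻⁶ = 1108.40 + 191.65 = 1300.05 kN·m.

M_n ≈ 1300 kN·m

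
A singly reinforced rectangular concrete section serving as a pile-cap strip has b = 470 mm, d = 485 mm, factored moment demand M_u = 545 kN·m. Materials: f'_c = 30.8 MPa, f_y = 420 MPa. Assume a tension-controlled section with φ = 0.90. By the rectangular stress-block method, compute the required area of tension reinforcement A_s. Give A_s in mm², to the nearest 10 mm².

A_s ≈ 3370 mm²

M_n = M_u/φ = 545/0.90 = 605.556 kN·m.
With M_n = 0.85 f'_c a b (d − a/2), solve the quadratic for a:
a = d − √(d² − 2M_n/(0.85 f'_c b)) = 485 − √(485² − 2 × 605.556×10⁶/(0.85 × 30.8 × 470)) = 115.14 mm.
A_s = 0.85 f'_c a b / f_y = 0.85 × 30.8 × 115.14 × 470 / 420 = 3373.2 mm².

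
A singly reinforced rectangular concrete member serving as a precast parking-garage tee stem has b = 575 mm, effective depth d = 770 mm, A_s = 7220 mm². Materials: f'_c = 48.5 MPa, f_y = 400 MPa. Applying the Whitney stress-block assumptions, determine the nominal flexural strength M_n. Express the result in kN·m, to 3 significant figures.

M_n ≈ 2050 kN·m

T = A_s f_y = 7220 × 400 = 2888000 N = 2888 kN.
From C = T: a = T/(0.85 f'_c b) = 2888000/(0.85 × 48.5 × 575) = 121.83 mm.
M_n = T(d − a/2) = 2888 kN × (770 − 60.915) mm = 2047.84 kN·m.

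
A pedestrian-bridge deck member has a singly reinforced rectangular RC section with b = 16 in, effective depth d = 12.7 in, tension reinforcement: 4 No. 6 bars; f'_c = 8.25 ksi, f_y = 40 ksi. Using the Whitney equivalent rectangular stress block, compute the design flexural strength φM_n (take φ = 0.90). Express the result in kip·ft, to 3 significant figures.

φM_n ≈ 65.4 kip·ft

A_s = 4 × 0.44 = 1.76 in².
T = A_s f_y = 1.76 × 40 = 70.4 kips.
a = T/(0.85 f'_c b) = 70.4/(0.85 × 8.25 × 16) = 0.627 in.
M_n = T(d − a/2) = 70.4 × (12.7 − 0.3135) = 872.0 kip·in = 872.0/12 = 72.67 kip·ft.
φM_n = 0.90 × 72.67 = 65.40 kip·ft.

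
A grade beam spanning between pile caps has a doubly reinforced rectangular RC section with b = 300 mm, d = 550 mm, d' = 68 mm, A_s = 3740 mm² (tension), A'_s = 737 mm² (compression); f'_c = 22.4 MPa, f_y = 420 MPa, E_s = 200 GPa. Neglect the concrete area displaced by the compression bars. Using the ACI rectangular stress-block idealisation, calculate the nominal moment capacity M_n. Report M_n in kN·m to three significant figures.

Assume both tension and compression steel yield.
Net tension couple steel: A_s − A'_s = 3003 mm².
a = (A_s − A'_s) f_y / (0.85 f'_c b) = 1261260/(0.85 × 22.4 × 300) = 220.81 mm.
c = a/β₁ = 220.81/0.85 = 259.78 mm; ε'_s = 0.003(c − d')/c = 0.0022 ≥ f_y/E_s = 0.0021, so compression steel does yield.
M_n = (A_s − A'_s) f_y (d − a/2) + A'_s f_y (d − d') = [1261260 × (550 − 110.405) + 309540 × (550 − 68)] × 10⁻⁶ = 554.44 + 149.20 = 703.64 kN·m.

M_n ≈ 704 kN·m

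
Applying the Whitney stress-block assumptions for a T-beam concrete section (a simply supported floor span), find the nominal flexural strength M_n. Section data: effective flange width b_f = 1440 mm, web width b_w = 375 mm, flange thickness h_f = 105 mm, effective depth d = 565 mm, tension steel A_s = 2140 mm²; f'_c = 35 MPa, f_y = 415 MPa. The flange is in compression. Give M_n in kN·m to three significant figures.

M_n ≈ 493 kN·m

Tension: T = A_s f_y = 2140 × 415 = 888100 N.
Try a within the flange: a = T/(0.85 f'_c b_f) = 888100/(0.85 × 35 × 1440) = 20.73 mm.
Since a = 20.73 ≤ h_f = 105 mm, the stress block lies entirely in the flange; analyse as a rectangular beam of width b_f.
M_n = T(d − a/2) = 888100 × (565 − 10.365) = 492.57 × 10⁶ N·mm.
M_n = 492.57 kN·m.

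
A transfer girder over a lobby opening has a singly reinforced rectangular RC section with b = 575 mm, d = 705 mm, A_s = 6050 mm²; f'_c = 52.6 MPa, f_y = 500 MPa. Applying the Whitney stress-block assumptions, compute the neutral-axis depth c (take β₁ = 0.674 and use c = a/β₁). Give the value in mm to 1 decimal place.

T = A_s f_y = 6050 × 500 = 3025000 N = 3025 kN.
Setting C = 0.85 f'_c a b equal to T: a = 3025000/(0.85 × 52.6 × 575) = 117.667 mm.
With β₁ = 0.674, c = a/β₁ = 117.667/0.674 = 174.6 mm.

c ≈ 174.6 mm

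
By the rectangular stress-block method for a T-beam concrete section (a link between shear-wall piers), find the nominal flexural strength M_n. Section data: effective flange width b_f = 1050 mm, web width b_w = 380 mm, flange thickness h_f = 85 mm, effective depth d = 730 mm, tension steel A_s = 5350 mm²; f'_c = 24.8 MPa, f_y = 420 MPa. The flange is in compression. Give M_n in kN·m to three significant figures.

Tension: T = A_s f_y = 5350 × 420 = 2247000 N.
Try a within the flange: a = T/(0.85 f'_c b_f) = 2247000/(0.85 × 24.8 × 1050) = 101.52 mm.
a = 101.52 > h_f = 85 mm: the block extends into the web. Split into flange-overhang and web parts.
C_f = 0.85 f'_c (b_f − b_w) h_f = 0.85 × 24.8 × (1050 − 380) × 85 = 1200506 N.
Remaining web compression depth: a_w = (T − C_f)/(0.85 f'_c b_w) = (2247000 − 1200506)/(0.85 × 24.8 × 380) = 130.64 mm.
M_n = C_f(d − h_f/2) + (T − C_f)(d − a_w/2) = 1200506 × (730 − 42.5) + 1046494 × (730 − 65.32) = 825.35 + 695.58 = 1520.93 × 10⁶ N·mm.
M_n = 1520.93 kN·m.

M_n ≈ 1520 kN·m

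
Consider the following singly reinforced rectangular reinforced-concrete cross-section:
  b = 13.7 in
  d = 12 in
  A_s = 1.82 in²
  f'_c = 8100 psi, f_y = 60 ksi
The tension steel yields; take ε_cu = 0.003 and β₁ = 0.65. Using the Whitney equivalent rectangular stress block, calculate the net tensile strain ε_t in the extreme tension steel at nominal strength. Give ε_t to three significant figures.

ε_t ≈ 0.0172

a = A_s f_y/(0.85 f'_c b) = 1.158 in.
β₁ = 0.65, so c = a/β₁ = 1.158/0.65 = 1.782 in.
From the linear strain diagram with ε_cu = 0.003: ε_t = 0.003 (d − c)/c = 0.003 × (12 − 1.782)/1.782 = 0.0172.
Since ε_t ≥ 0.005, the section is tension-controlled.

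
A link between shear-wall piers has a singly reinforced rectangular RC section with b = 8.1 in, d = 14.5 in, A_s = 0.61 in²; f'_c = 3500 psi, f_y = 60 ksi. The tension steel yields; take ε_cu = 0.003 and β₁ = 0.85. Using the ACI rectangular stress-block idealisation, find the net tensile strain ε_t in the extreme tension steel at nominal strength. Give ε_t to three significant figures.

ε_t ≈ 0.0213

a = A_s f_y/(0.85 f'_c b) = 1.519 in.
β₁ = 0.85, so c = a/β₁ = 1.519/0.85 = 1.787 in.
From the linear strain diagram with ε_cu = 0.003: ε_t = 0.003 (d − c)/c = 0.003 × (14.5 − 1.787)/1.787 = 0.0213.
Since ε_t ≥ 0.005, the section is tension-controlled.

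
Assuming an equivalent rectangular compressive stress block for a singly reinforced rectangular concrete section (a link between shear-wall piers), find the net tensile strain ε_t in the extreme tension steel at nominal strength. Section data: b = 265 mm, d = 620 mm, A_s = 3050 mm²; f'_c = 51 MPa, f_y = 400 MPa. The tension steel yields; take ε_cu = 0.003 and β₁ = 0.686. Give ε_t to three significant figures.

ε_t ≈ 0.00901

a = A_s f_y/(0.85 f'_c b) = 106.20 mm.
β₁ = 0.686, so c = a/β₁ = 106.20/0.686 = 154.81 mm.
From the linear strain diagram with ε_cu = 0.003: ε_t = 0.003 (d − c)/c = 0.003 × (620 − 154.81)/154.81 = 0.00901.
Since ε_t ≥ 0.005, the section is tension-controlled.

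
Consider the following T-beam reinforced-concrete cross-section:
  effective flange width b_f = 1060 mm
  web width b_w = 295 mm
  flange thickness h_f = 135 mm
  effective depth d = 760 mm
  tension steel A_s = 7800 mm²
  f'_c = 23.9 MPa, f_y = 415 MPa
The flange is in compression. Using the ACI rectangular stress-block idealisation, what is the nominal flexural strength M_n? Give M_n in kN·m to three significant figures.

M_n ≈ 2210 kN·m

Tension: T = A_s f_y = 7800 × 415 = 3237000 N.
Try a within the flange: a = T/(0.85 f'_c b_f) = 3237000/(0.85 × 23.9 × 1060) = 150.32 mm.
a = 150.32 > h_f = 135 mm: the block extends into the web. Split into flange-overhang and web parts.
C_f = 0.85 f'_c (b_f − b_w) h_f = 0.85 × 23.9 × (1060 − 295) × 135 = 2098032 N.
Remaining web compression depth: a_w = (T − C_f)/(0.85 f'_c b_w) = (3237000 − 2098032)/(0.85 × 23.9 × 295) = 190.05 mm.
M_n = C_f(d − h_f/2) + (T − C_f)(d − a_w/2) = 2098032 × (760 − 67.5) + 1138968 × (760 − 95.025) = 1452.89 + 757.39 = 2210.28 × 10⁶ N·mm.
M_n = 2210.28 kN·m.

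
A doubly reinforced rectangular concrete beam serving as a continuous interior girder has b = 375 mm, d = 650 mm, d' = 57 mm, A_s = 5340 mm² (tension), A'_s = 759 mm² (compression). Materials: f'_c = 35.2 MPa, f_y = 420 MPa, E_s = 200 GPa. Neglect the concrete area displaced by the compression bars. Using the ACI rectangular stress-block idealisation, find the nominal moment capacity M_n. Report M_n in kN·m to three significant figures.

M_n ≈ 1270 kN·m

Assume both tension and compression steel yield.
Net tension couple steel: A_s − A'_s = 4581 mm².
a = (A_s − A'_s) f_y / (0.85 f'_c b) = 1924020/(0.85 × 35.2 × 375) = 171.48 mm.
c = a/β₁ = 171.48/0.799 = 214.62 mm; ε'_s = 0.003(c − d')/c = 0.0022 ≥ f_y/E_s = 0.0021, so compression steel does yield.
M_n = (A_s − A'_s) f_y (d − a/2) + A'_s f_y (d − d') = [1924020 × (650 − 85.74) + 318780 × (650 − 57)] × 10⁻⁶ = 1085.65 + 189.04 = 1274.69 kN·m.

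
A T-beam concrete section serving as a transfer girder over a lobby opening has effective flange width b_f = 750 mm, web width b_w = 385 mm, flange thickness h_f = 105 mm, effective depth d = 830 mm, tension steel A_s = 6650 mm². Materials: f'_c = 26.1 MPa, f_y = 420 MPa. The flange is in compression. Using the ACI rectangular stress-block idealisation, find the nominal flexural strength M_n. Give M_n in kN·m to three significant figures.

M_n ≈ 2050 kN·m

Tension: T = A_s f_y = 6650 × 420 = 2793000 N.
Try a within the flange: a = T/(0.85 f'_c b_f) = 2793000/(0.85 × 26.1 × 750) = 167.86 mm.
a = 167.86 > h_f = 105 mm: the block extends into the web. Split into flange-overhang and web parts.
C_f = 0.85 f'_c (b_f − b_w) h_f = 0.85 × 26.1 × (750 − 385) × 105 = 850240 N.
Remaining web compression depth: a_w = (T − C_f)/(0.85 f'_c b_w) = (2793000 − 850240)/(0.85 × 26.1 × 385) = 227.46 mm.
M_n = C_f(d − h_f/2) + (T − C_f)(d − a_w/2) = 850240 × (830 − 52.5) + 1942760 × (830 − 113.73) = 661.06 + 1391.54 = 2052.60 × 10⁶ N·mm.
M_n = 2052.60 kN·m.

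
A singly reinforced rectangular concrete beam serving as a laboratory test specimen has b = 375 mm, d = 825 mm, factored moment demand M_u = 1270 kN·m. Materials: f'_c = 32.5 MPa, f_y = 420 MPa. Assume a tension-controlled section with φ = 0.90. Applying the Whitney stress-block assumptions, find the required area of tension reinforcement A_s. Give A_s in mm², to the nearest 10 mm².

A_s ≈ 4590 mm²

M_n = M_u/φ = 1270/0.90 = 1411.11 kN·m.
With M_n = 0.85 f'_c a b (d − a/2), solve the quadratic for a:
a = d − √(d² − 2M_n/(0.85 f'_c b)) = 825 − √(825² − 2 × 1411.11×10⁶/(0.85 × 32.5 × 375)) = 186.10 mm.
A_s = 0.85 f'_c a b / f_y = 0.85 × 32.5 × 186.10 × 375 / 420 = 4590.2 mm².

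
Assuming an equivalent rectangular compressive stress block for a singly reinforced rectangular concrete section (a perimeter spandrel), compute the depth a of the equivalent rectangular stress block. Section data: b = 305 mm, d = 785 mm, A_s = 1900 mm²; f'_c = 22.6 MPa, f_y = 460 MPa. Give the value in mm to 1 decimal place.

a ≈ 149.2 mm

T = A_s f_y = 1900 × 460 = 874000 N = 874 kN.
Setting C = 0.85 f'_c a b equal to T: a = 874000/(0.85 × 22.6 × 305) = 149.2 mm.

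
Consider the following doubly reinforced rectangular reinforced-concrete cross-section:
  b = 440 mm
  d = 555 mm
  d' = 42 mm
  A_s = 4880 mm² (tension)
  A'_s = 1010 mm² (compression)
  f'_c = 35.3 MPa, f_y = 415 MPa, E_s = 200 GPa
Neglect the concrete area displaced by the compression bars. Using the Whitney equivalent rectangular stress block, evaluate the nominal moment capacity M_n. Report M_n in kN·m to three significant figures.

Assume both tension and compression steel yield.
Net tension couple steel: A_s − A'_s = 3870 mm².
a = (A_s − A'_s) f_y / (0.85 f'_c b) = 1606050/(0.85 × 35.3 × 440) = 121.65 mm.
c = a/β₁ = 121.65/0.798 = 152.44 mm; ε'_s = 0.003(c − d')/c = 0.0022 ≥ f_y/E_s = 0.0021, so compression steel does yield.
M_n = (A_s − A'_s) f_y (d − a/2) + A'_s f_y (d − d') = [1606050 × (555 − 60.825) + 419150 × (555 − 42)] × 10⁻⁶ = 793.67 + 215.02 = 1008.69 kN·m.

M_n ≈ 1010 kN·m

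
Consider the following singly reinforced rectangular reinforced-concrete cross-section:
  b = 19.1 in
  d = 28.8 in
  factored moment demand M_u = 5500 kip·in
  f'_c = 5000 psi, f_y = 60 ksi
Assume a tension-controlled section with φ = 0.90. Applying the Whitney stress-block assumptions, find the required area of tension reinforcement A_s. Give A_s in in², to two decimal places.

A_s ≈ 3.71 in²

M_n = M_u/φ = 5500/0.90 = 6111.11 kip·in.
From M_n = 0.85 f'_c a b (d − a/2):
a = d − √(d² − 2M_n/(0.85 f'_c b)) = 28.8 − √(28.8² − 2 × 6111.11/(0.85 × 5 × 19.1)) = 2.745 in.
A_s = 0.85 f'_c a b / f_y = 0.85 × 5 × 2.745 × 19.1 / 60 = 3.714 in².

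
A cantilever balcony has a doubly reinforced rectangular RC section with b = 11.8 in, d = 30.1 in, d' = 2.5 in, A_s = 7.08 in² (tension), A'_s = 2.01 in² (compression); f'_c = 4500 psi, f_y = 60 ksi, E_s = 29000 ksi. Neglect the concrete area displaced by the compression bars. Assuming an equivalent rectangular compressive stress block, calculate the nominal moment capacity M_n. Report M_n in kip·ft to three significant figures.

M_n ≈ 955 kip·ft

Assume both steels yield.
a = (A_s − A'_s) f_y/(0.85 f'_c b) = (7.08 − 2.01) × 60/(0.85 × 4.5 × 11.8) = 6.740 in.
c = a/β₁ = 6.740/0.825 = 8.170 in; ε'_s = 0.003(c − d')/c = 0.0021 ≥ ε_y = 0.0021, so the compression steel yields.
M_n = (A_s − A'_s) f_y (d − a/2) + A'_s f_y (d − d') = 304.2 × (30.1 − 3.37) + 120.6 × (30.1 − 2.5) = 8131.3 + 3328.6 = 11459.9 kip·in = 11459.9/12 = 954.99 kip·ft.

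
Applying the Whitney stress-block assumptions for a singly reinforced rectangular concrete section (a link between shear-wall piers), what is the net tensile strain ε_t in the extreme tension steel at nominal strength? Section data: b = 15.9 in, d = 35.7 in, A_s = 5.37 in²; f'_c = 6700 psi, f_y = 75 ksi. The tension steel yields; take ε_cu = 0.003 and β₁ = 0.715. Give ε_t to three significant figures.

a = A_s f_y/(0.85 f'_c b) = 4.448 in.
β₁ = 0.715, so c = a/β₁ = 4.448/0.715 = 6.221 in.
From the linear strain diagram with ε_cu = 0.003: ε_t = 0.003 (d − c)/c = 0.003 × (35.7 − 6.221)/6.221 = 0.0142.
Since ε_t ≥ 0.005, the section is tension-controlled.

ε_t ≈ 0.0142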